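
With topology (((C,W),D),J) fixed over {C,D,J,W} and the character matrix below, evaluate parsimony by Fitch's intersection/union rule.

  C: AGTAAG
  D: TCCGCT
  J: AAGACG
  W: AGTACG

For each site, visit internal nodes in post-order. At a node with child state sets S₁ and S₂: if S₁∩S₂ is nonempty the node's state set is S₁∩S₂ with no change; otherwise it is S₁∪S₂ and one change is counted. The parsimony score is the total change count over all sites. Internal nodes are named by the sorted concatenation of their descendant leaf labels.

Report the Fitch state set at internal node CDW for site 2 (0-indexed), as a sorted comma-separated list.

C,T

site 0, node CW: C={A} ∩ W={A} → {A} (+0)
site 0, node CDW: CW={A} ∪ D={T} → {A,T} (+1)
site 0, node CDJW: CDW={A,T} ∩ J={A} → {A} (+0)
site 1, node CW: C={G} ∩ W={G} → {G} (+0)
site 1, node CDW: CW={G} ∪ D={C} → {C,G} (+1)
site 1, node CDJW: CDW={C,G} ∪ J={A} → {A,C,G} (+1)
site 2, node CW: C={T} ∩ W={T} → {T} (+0)
site 2, node CDW: CW={T} ∪ D={C} → {C,T} (+1)
site 2, node CDJW: CDW={C,T} ∪ J={G} → {C,G,T} (+1)
site 3, node CW: C={A} ∩ W={A} → {A} (+0)
site 3, node CDW: CW={A} ∪ D={G} → {A,G} (+1)
site 3, node CDJW: CDW={A,G} ∩ J={A} → {A} (+0)
site 4, node CW: C={A} ∪ W={C} → {A,C} (+1)
site 4, node CDW: CW={A,C} ∩ D={C} → {C} (+0)
site 4, node CDJW: CDW={C} ∩ J={C} → {C} (+0)
site 5, node CW: C={G} ∩ W={G} → {G} (+0)
site 5, node CDW: CW={G} ∪ D={T} → {G,T} (+1)
site 5, node CDJW: CDW={G,T} ∩ J={G} → {G} (+0)
per-site changes: [1, 2, 2, 1, 1, 1]; total = 8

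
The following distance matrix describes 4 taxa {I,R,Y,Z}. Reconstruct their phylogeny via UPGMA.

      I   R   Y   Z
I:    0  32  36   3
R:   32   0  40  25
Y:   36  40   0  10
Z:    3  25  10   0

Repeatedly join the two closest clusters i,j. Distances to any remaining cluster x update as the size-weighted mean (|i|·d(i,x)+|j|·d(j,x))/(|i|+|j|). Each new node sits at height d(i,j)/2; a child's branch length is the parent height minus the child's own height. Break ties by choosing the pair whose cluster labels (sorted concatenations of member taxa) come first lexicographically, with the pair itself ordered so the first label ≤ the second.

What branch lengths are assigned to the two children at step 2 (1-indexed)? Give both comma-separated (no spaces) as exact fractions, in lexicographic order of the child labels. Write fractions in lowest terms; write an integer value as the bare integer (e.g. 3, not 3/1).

1. join I+Z (d=3) ⇒ IZ; edges |I|=3/2, |Z|=3/2
  updated: d(IZ,R)=57/2, d(IZ,Y)=23
2. join IZ+Y (d=23) ⇒ IYZ; edges |IZ|=10, |Y|=23/2
  updated: d(IYZ,R)=97/3
3. join IYZ+R (d=97/3) ⇒ IRYZ; edges |IYZ|=14/3, |R|=97/6
final tree: (((I:3/2,Z:3/2):10,Y:23/2):14/3,R:97/6)
total length: 136/3

10,23/2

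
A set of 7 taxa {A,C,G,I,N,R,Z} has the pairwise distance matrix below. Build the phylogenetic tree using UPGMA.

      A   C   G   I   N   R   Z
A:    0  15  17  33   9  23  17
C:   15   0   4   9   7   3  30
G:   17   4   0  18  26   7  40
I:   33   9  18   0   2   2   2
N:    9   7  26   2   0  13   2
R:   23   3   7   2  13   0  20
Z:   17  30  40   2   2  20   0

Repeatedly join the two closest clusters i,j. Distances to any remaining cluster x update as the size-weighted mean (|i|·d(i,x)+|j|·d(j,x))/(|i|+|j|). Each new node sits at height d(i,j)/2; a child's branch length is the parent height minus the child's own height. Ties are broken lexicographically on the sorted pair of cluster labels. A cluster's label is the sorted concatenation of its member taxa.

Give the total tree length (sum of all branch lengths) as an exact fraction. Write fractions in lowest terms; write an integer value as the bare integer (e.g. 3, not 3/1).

1. join I+N (d=2) ⇒ IN; edges |I|=1, |N|=1
  updated: d(A,IN)=21, d(C,IN)=8, d(G,IN)=22, d(IN,R)=15/2, d(IN,Z)=2
2. join IN+Z (d=2) ⇒ INZ; edges |IN|=0, |Z|=1
  updated: d(A,INZ)=59/3, d(C,INZ)=46/3, d(G,INZ)=28, d(INZ,R)=35/3
3. join C+R (d=3) ⇒ CR; edges |C|=3/2, |R|=3/2
  updated: d(A,CR)=19, d(CR,G)=11/2, d(CR,INZ)=27/2
4. join CR+G (d=11/2) ⇒ CGR; edges |CR|=5/4, |G|=11/4
  updated: d(A,CGR)=55/3, d(CGR,INZ)=55/3
5. join A+CGR (d=55/3) ⇒ ACGR; edges |A|=55/6, |CGR|=77/12
  updated: d(ACGR,INZ)=56/3
6. join ACGR+INZ (d=56/3) ⇒ ACGINRZ; edges |ACGR|=1/6, |INZ|=25/3
final tree: ((A:55/6,((C:3/2,R:3/2):5/4,G:11/4):77/12):1/6,((I:1,N:1):0,Z:1):25/3)
total length: 409/12

409/12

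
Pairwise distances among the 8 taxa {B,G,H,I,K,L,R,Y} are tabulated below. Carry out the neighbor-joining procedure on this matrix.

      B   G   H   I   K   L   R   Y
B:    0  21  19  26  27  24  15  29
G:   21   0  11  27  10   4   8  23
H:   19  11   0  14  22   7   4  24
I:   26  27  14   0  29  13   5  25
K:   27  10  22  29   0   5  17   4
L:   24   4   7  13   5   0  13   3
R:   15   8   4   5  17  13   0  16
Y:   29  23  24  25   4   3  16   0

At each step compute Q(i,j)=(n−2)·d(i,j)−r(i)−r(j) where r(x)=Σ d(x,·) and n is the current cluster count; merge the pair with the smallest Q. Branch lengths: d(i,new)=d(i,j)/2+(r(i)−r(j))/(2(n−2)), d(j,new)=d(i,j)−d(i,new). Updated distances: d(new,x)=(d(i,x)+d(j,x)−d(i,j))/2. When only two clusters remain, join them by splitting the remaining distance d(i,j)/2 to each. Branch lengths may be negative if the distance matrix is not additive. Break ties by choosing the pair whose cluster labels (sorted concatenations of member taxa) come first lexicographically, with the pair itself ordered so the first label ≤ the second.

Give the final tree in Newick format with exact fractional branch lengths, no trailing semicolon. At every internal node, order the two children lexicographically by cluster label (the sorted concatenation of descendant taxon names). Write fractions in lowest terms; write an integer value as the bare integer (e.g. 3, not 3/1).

1. join K+Y (d=4, Q=-214) ⇒ KY; edges |K|=7/6, |Y|=17/6
  updated: d(B,KY)=26, d(G,KY)=29/2, d(H,KY)=21, d(I,KY)=25, d(KY,L)=2, d(KY,R)=29/2
2. join KY+L (d=2, Q=-156) ⇒ KLY; edges |KY|=5, |L|=-3
  updated: d(B,KLY)=24, d(G,KLY)=33/4, d(H,KLY)=13, d(I,KLY)=18, d(KLY,R)=51/4
3. join G+KLY (d=33/4, Q=-473/4) ⇒ GKLY; edges |G|=129/32, |KLY|=135/32
  updated: d(B,GKLY)=147/8, d(GKLY,H)=63/8, d(GKLY,I)=147/8, d(GKLY,R)=25/4
4. join I+R (d=5, Q=-629/8) ⇒ IR; edges |I|=385/48, |R|=-145/48
  updated: d(B,IR)=18, d(GKLY,IR)=157/16, d(H,IR)=13/2
5. join B+GKLY (d=147/8, Q=-875/16) ⇒ BGKLY; edges |B|=897/64, |GKLY|=279/64
  updated: d(BGKLY,H)=17/4, d(BGKLY,IR)=151/32
6. join BGKLY+H (d=17/4, Q=-495/32) ⇒ BGHKLY; edges |BGKLY|=79/64, |H|=193/64
  updated: d(BGHKLY,IR)=223/64
7. join BGHKLY+IR (d=223/64) ⇒ BGHIKLRY; edges |BGHKLY|=223/128, |IR|=223/128
final tree: (((B:897/64,(G:129/32,((K:7/6,Y:17/6):5,L:-3):135/32):279/64):79/64,H:193/64):223/128,(I:385/48,R:-145/48):223/128)
total length: 2903/64

(((B:897/64,(G:129/32,((K:7/6,Y:17/6):5,L:-3):135/32):279/64):79/64,H:193/64):223/128,(I:385/48,R:-145/48):223/128)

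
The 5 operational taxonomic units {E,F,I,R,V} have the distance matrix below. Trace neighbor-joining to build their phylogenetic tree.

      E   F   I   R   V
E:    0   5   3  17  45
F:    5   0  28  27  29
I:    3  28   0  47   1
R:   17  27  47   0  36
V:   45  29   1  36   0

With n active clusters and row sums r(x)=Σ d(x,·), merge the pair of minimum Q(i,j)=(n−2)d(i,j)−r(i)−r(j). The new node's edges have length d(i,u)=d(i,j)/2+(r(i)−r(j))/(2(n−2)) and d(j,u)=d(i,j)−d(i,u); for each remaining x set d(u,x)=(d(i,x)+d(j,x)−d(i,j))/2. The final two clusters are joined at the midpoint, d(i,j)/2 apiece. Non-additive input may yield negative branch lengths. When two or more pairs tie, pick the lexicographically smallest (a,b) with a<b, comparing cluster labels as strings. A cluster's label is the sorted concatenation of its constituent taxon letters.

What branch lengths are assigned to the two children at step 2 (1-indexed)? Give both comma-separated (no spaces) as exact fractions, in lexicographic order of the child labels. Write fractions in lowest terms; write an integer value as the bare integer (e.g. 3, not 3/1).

step 1: merge (I,V) at d=1, Q=-187; branch lengths I→-29/6, V→35/6; new cluster IV
  updated: d(E,IV)=47/2, d(F,IV)=28, d(IV,R)=41
step 2: merge (E,R) at d=17, Q=-193/2; branch lengths E→-11/8, R→147/8; new cluster ER
  updated: d(ER,F)=15/2, d(ER,IV)=95/4
step 3: merge (ER,F) at d=15/2, Q=-237/4; branch lengths ER→13/8, F→47/8; new cluster EFR
  updated: d(EFR,IV)=177/8
step 4: merge (EFR,IV) at d=177/8; branch lengths EFR→177/16, IV→177/16; new cluster EFIRV
final tree: (((E:-11/8,R:147/8):13/8,F:47/8):177/16,(I:-29/6,V:35/6):177/16)
total length: 381/8

-11/8,147/8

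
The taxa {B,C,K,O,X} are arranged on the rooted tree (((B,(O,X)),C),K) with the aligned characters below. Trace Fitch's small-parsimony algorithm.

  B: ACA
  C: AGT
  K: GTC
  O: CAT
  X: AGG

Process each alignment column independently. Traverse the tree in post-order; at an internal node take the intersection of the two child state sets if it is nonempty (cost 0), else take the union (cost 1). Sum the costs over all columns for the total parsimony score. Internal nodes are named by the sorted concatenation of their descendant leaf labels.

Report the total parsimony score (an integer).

[col 0] OX: children O:{C}, X:{A} ∪→ {A,C}; cost 1
[col 0] BOX: children B:{A}, OX:{A,C} ∩→ {A}; cost 0
[col 0] BCOX: children BOX:{A}, C:{A} ∩→ {A}; cost 0
[col 0] BCKOX: children BCOX:{A}, K:{G} ∪→ {A,G}; cost 1
[col 1] OX: children O:{A}, X:{G} ∪→ {A,G}; cost 1
[col 1] BOX: children B:{C}, OX:{A,G} ∪→ {A,C,G}; cost 1
[col 1] BCOX: children BOX:{A,C,G}, C:{G} ∩→ {G}; cost 0
[col 1] BCKOX: children BCOX:{G}, K:{T} ∪→ {G,T}; cost 1
[col 2] OX: children O:{T}, X:{G} ∪→ {G,T}; cost 1
[col 2] BOX: children B:{A}, OX:{G,T} ∪→ {A,G,T}; cost 1
[col 2] BCOX: children BOX:{A,G,T}, C:{T} ∩→ {T}; cost 0
[col 2] BCKOX: children BCOX:{T}, K:{C} ∪→ {C,T}; cost 1
per-site changes: [2, 3, 3]; total = 8

8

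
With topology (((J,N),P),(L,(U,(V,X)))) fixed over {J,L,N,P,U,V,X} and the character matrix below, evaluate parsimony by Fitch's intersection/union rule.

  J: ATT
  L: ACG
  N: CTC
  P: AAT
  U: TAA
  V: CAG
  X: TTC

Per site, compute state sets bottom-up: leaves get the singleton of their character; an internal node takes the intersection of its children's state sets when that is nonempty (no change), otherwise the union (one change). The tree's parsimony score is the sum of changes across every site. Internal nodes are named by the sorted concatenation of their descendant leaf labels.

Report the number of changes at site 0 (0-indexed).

JN@0: {A} ∪ {C} = {A,C} (union, +1)
JNP@0: {A,C} ∩ {A} = {A} (intersection, +0)
VX@0: {C} ∪ {T} = {C,T} (union, +1)
UVX@0: {T} ∩ {C,T} = {T} (intersection, +0)
LUVX@0: {A} ∪ {T} = {A,T} (union, +1)
JLNPUVX@0: {A} ∩ {A,T} = {A} (intersection, +0)
JN@1: {T} ∩ {T} = {T} (intersection, +0)
JNP@1: {T} ∪ {A} = {A,T} (union, +1)
VX@1: {A} ∪ {T} = {A,T} (union, +1)
UVX@1: {A} ∩ {A,T} = {A} (intersection, +0)
LUVX@1: {C} ∪ {A} = {A,C} (union, +1)
JLNPUVX@1: {A,T} ∩ {A,C} = {A} (intersection, +0)
JN@2: {T} ∪ {C} = {C,T} (union, +1)
JNP@2: {C,T} ∩ {T} = {T} (intersection, +0)
VX@2: {G} ∪ {C} = {C,G} (union, +1)
UVX@2: {A} ∪ {C,G} = {A,C,G} (union, +1)
LUVX@2: {G} ∩ {A,C,G} = {G} (intersection, +0)
JLNPUVX@2: {T} ∪ {G} = {G,T} (union, +1)
per-site changes: [3, 3, 4]; total = 10

3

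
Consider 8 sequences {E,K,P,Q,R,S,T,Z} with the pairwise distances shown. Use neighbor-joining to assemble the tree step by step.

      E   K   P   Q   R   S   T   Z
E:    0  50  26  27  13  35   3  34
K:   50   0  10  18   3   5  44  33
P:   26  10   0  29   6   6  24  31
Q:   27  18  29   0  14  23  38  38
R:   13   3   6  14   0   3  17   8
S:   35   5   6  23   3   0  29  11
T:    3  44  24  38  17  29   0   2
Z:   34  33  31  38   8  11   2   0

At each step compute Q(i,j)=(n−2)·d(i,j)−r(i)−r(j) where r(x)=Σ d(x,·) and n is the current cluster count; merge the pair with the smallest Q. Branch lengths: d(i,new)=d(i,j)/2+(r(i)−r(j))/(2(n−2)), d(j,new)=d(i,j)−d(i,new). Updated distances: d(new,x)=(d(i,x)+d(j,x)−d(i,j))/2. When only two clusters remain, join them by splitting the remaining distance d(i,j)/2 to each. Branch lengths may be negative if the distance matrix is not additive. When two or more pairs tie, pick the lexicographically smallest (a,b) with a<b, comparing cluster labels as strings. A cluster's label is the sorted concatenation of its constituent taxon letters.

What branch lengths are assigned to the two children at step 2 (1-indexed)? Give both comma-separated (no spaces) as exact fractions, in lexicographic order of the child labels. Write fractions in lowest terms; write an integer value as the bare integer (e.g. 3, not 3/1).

step 1: merge (E,T) at d=3, Q=-327; branch lengths E→49/12, T→-13/12; new cluster ET
  updated: d(ET,K)=91/2, d(ET,P)=47/2, d(ET,Q)=31, d(ET,R)=27/2, d(ET,S)=61/2, d(ET,Z)=33/2
step 2: merge (ET,Z) at d=33/2, Q=-431/2; branch lengths ET→211/20, Z→119/20; new cluster ETZ
  updated: d(ETZ,K)=31, d(ETZ,P)=19, d(ETZ,Q)=105/4, d(ETZ,R)=5/2, d(ETZ,S)=25/2
step 3: merge (ETZ,R) at d=5/2, Q=-439/4; branch lengths ETZ→291/32, R→-211/32; new cluster ERTZ
  updated: d(ERTZ,K)=63/4, d(ERTZ,P)=45/4, d(ERTZ,Q)=151/8, d(ERTZ,S)=13/2
step 4: merge (ERTZ,Q) at d=151/8, Q=-677/8; branch lengths ERTZ→161/48, Q→745/48; new cluster EQRTZ
  updated: d(EQRTZ,K)=119/16, d(EQRTZ,P)=171/16, d(EQRTZ,S)=85/16
step 5: merge (EQRTZ,K) at d=119/16, Q=-31; branch lengths EQRTZ→127/32, K→111/32; new cluster EKQRTZ
  updated: d(EKQRTZ,P)=53/8, d(EKQRTZ,S)=23/16
step 6: merge (EKQRTZ,P) at d=53/8, Q=-225/16; branch lengths EKQRTZ→33/32, P→179/32; new cluster EKPQRTZ
  updated: d(EKPQRTZ,S)=13/32
step 7: merge (EKPQRTZ,S) at d=13/32; branch lengths EKPQRTZ→13/64, S→13/64; new cluster EKPQRSTZ
final tree: (((((((E:49/12,T:-13/12):211/20,Z:119/20):291/32,R:-211/32):161/48,Q:745/48):127/32,K:111/32):33/32,P:179/32):13/64,S:13/64)
total length: 1771/32

211/20,119/20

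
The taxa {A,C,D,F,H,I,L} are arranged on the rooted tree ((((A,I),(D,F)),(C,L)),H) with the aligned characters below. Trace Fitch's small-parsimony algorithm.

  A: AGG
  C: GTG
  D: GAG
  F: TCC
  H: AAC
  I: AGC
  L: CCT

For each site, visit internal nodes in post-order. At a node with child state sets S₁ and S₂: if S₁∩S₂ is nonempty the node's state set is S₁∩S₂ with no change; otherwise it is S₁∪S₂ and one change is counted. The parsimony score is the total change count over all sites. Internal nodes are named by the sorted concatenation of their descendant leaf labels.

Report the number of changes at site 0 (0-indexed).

[col 0] AI: children A:{A}, I:{A} ∩→ {A}; cost 0
[col 0] DF: children D:{G}, F:{T} ∪→ {G,T}; cost 1
[col 0] ADFI: children AI:{A}, DF:{G,T} ∪→ {A,G,T}; cost 1
[col 0] CL: children C:{G}, L:{C} ∪→ {C,G}; cost 1
[col 0] ACDFIL: children ADFI:{A,G,T}, CL:{C,G} ∩→ {G}; cost 0
[col 0] ACDFHIL: children ACDFIL:{G}, H:{A} ∪→ {A,G}; cost 1
[col 1] AI: children A:{G}, I:{G} ∩→ {G}; cost 0
[col 1] DF: children D:{A}, F:{C} ∪→ {A,C}; cost 1
[col 1] ADFI: children AI:{G}, DF:{A,C} ∪→ {A,C,G}; cost 1
[col 1] CL: children C:{T}, L:{C} ∪→ {C,T}; cost 1
[col 1] ACDFIL: children ADFI:{A,C,G}, CL:{C,T} ∩→ {C}; cost 0
[col 1] ACDFHIL: children ACDFIL:{C}, H:{A} ∪→ {A,C}; cost 1
[col 2] AI: children A:{G}, I:{C} ∪→ {C,G}; cost 1
[col 2] DF: children D:{G}, F:{C} ∪→ {C,G}; cost 1
[col 2] ADFI: children AI:{C,G}, DF:{C,G} ∩→ {C,G}; cost 0
[col 2] CL: children C:{G}, L:{T} ∪→ {G,T}; cost 1
[col 2] ACDFIL: children ADFI:{C,G}, CL:{G,T} ∩→ {G}; cost 0
[col 2] ACDFHIL: children ACDFIL:{G}, H:{C} ∪→ {C,G}; cost 1
per-site changes: [4, 4, 4]; total = 12

4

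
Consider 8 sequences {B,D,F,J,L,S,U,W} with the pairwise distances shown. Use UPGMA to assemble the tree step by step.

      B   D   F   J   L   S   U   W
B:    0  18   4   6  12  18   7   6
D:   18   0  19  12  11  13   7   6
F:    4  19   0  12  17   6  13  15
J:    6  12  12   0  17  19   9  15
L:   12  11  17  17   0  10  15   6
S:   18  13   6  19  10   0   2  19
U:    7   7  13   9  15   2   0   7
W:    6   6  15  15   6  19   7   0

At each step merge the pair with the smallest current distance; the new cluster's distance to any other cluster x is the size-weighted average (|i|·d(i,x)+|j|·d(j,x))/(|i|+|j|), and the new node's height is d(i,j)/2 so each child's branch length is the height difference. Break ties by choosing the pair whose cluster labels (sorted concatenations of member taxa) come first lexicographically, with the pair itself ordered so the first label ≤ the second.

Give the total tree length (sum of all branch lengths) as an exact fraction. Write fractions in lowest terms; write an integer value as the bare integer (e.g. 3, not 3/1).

171/5

1. join S+U (d=2) ⇒ SU; edges |S|=1, |U|=1
  updated: d(B,SU)=25/2, d(D,SU)=10, d(F,SU)=19/2, d(J,SU)=14, d(L,SU)=25/2, d(SU,W)=13
2. join B+F (d=4) ⇒ BF; edges |B|=2, |F|=2
  updated: d(BF,D)=37/2, d(BF,J)=9, d(BF,L)=29/2, d(BF,SU)=11, d(BF,W)=21/2
3. join D+W (d=6) ⇒ DW; edges |D|=3, |W|=3
  updated: d(BF,DW)=29/2, d(DW,J)=27/2, d(DW,L)=17/2, d(DW,SU)=23/2
4. join DW+L (d=17/2) ⇒ DLW; edges |DW|=5/4, |L|=17/4
  updated: d(BF,DLW)=29/2, d(DLW,J)=44/3, d(DLW,SU)=71/6
5. join BF+J (d=9) ⇒ BFJ; edges |BF|=5/2, |J|=9/2
  updated: d(BFJ,DLW)=131/9, d(BFJ,SU)=12
6. join DLW+SU (d=71/6) ⇒ DLSUW; edges |DLW|=5/3, |SU|=59/12
  updated: d(BFJ,DLSUW)=203/15
7. join BFJ+DLSUW (d=203/15) ⇒ BDFJLSUW; edges |BFJ|=34/15, |DLSUW|=17/20
final tree: (((B:2,F:2):5/2,J:9/2):34/15,(((D:3,W:3):5/4,L:17/4):5/3,(S:1,U:1):59/12):17/20)
total length: 171/5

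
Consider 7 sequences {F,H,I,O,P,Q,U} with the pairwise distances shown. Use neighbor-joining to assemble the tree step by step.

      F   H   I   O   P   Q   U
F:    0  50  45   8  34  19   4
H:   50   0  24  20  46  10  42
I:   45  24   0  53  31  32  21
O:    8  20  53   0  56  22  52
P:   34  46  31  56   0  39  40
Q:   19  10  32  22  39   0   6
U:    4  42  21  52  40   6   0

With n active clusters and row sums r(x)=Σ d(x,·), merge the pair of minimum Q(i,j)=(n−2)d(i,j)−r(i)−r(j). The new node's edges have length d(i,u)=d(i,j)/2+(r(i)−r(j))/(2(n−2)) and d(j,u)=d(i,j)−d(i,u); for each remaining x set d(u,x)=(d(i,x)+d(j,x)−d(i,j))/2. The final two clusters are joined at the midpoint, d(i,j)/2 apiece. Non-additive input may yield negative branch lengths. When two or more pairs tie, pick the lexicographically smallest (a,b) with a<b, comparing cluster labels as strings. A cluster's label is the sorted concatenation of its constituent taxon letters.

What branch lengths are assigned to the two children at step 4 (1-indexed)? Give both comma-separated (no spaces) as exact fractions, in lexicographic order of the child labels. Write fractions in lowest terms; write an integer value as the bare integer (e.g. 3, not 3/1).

111/8,45/8

iteration 1: select F,O (d=8, Q=-331); attach at lengths (-11/10, 91/10); label the merged cluster FO
  updated: d(FO,H)=31, d(FO,I)=45, d(FO,P)=41, d(FO,Q)=33/2, d(FO,U)=24
iteration 2: select I,P (d=31, Q=-226); attach at lengths (10, 21); label the merged cluster IP
  updated: d(FO,IP)=55/2, d(H,IP)=39/2, d(IP,Q)=20, d(IP,U)=15
iteration 3: select H,IP (d=39/2, Q=-126); attach at lengths (79/6, 19/3); label the merged cluster HIP
  updated: d(FO,HIP)=39/2, d(HIP,Q)=21/4, d(HIP,U)=75/4
iteration 4: select FO,HIP (d=39/2, Q=-129/2); attach at lengths (111/8, 45/8); label the merged cluster FHIOP
  updated: d(FHIOP,Q)=9/8, d(FHIOP,U)=93/8
iteration 5: select FHIOP,Q (d=9/8, Q=-75/4); attach at lengths (27/8, -9/4); label the merged cluster FHIOPQ
  updated: d(FHIOPQ,U)=33/4
iteration 6: select FHIOPQ,U (d=33/4); attach at lengths (33/8, 33/8); label the merged cluster FHIOPQU
final tree: ((((F:-11/10,O:91/10):111/8,(H:79/6,(I:10,P:21):19/3):45/8):27/8,Q:-9/4):33/8,U:33/8)
total length: 699/8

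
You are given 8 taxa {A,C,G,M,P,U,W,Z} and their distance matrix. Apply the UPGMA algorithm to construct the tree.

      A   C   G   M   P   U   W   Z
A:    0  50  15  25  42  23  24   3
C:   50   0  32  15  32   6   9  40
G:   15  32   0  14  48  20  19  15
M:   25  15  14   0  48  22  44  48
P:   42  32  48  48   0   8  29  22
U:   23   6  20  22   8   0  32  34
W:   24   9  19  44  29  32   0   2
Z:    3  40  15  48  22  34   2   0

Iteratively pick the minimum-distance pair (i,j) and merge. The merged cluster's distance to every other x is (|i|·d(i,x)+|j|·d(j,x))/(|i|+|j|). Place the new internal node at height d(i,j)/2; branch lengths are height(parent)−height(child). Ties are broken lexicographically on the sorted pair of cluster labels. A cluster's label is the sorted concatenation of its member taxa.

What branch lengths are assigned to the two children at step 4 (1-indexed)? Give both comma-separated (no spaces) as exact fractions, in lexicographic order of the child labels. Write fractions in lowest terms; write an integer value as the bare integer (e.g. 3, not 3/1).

1. join W+Z (d=2) ⇒ WZ; edges |W|=1, |Z|=1
  updated: d(A,WZ)=27/2, d(C,WZ)=49/2, d(G,WZ)=17, d(M,WZ)=46, d(P,WZ)=51/2, d(U,WZ)=33
2. join C+U (d=6) ⇒ CU; edges |C|=3, |U|=3
  updated: d(A,CU)=73/2, d(CU,G)=26, d(CU,M)=37/2, d(CU,P)=20, d(CU,WZ)=115/4
3. join A+WZ (d=27/2) ⇒ AWZ; edges |A|=27/4, |WZ|=23/4
  updated: d(AWZ,CU)=94/3, d(AWZ,G)=49/3, d(AWZ,M)=39, d(AWZ,P)=31
4. join G+M (d=14) ⇒ GM; edges |G|=7, |M|=7
  updated: d(AWZ,GM)=83/3, d(CU,GM)=89/4, d(GM,P)=48
5. join CU+P (d=20) ⇒ CPU; edges |CU|=7, |P|=10
  updated: d(AWZ,CPU)=281/9, d(CPU,GM)=185/6
6. join AWZ+GM (d=83/3) ⇒ AGMWZ; edges |AWZ|=85/12, |GM|=41/6
  updated: d(AGMWZ,CPU)=466/15
7. join AGMWZ+CPU (d=466/15) ⇒ ACGMPUWZ; edges |AGMWZ|=17/10, |CPU|=83/15
final tree: (((A:27/4,(W:1,Z:1):23/4):85/12,(G:7,M:7):41/6):17/10,((C:3,U:3):7,P:10):83/15)
total length: 1453/20

7,7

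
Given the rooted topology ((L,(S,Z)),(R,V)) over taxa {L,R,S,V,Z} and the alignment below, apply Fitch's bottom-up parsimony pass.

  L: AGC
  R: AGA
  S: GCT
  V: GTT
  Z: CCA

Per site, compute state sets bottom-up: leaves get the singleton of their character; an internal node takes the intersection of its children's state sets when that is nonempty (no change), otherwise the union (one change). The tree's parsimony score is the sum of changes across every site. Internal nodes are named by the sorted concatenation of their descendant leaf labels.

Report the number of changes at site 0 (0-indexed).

3

[col 0] SZ: children S:{G}, Z:{C} ∪→ {C,G}; cost 1
[col 0] LSZ: children L:{A}, SZ:{C,G} ∪→ {A,C,G}; cost 1
[col 0] RV: children R:{A}, V:{G} ∪→ {A,G}; cost 1
[col 0] LRSVZ: children LSZ:{A,C,G}, RV:{A,G} ∩→ {A,G}; cost 0
[col 1] SZ: children S:{C}, Z:{C} ∩→ {C}; cost 0
[col 1] LSZ: children L:{G}, SZ:{C} ∪→ {C,G}; cost 1
[col 1] RV: children R:{G}, V:{T} ∪→ {G,T}; cost 1
[col 1] LRSVZ: children LSZ:{C,G}, RV:{G,T} ∩→ {G}; cost 0
[col 2] SZ: children S:{T}, Z:{A} ∪→ {A,T}; cost 1
[col 2] LSZ: children L:{C}, SZ:{A,T} ∪→ {A,C,T}; cost 1
[col 2] RV: children R:{A}, V:{T} ∪→ {A,T}; cost 1
[col 2] LRSVZ: children LSZ:{A,C,T}, RV:{A,T} ∩→ {A,T}; cost 0
per-site changes: [3, 2, 3]; total = 8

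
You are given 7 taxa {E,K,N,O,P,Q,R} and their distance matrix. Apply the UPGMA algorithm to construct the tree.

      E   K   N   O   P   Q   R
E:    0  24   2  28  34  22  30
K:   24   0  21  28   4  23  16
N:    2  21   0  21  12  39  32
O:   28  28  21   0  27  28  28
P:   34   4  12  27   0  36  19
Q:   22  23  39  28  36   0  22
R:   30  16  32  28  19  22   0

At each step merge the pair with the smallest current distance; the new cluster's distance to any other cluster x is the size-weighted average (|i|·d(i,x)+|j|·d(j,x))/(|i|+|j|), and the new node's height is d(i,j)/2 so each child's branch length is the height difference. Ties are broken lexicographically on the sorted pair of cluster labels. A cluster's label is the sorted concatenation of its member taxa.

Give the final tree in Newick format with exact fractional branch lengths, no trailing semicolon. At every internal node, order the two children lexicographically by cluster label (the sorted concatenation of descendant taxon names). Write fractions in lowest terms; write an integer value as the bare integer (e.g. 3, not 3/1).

iteration 1: select E,N (d=2); attach at lengths (1, 1); label the merged cluster EN
  updated: d(EN,K)=45/2, d(EN,O)=49/2, d(EN,P)=23, d(EN,Q)=61/2, d(EN,R)=31
iteration 2: select K,P (d=4); attach at lengths (2, 2); label the merged cluster KP
  updated: d(EN,KP)=91/4, d(KP,O)=55/2, d(KP,Q)=59/2, d(KP,R)=35/2
iteration 3: select KP,R (d=35/2); attach at lengths (27/4, 35/4); label the merged cluster KPR
  updated: d(EN,KPR)=51/2, d(KPR,O)=83/3, d(KPR,Q)=27
iteration 4: select EN,O (d=49/2); attach at lengths (45/4, 49/4); label the merged cluster ENO
  updated: d(ENO,KPR)=236/9, d(ENO,Q)=89/3
iteration 5: select ENO,KPR (d=236/9); attach at lengths (31/36, 157/36); label the merged cluster EKNOPR
  updated: d(EKNOPR,Q)=85/3
iteration 6: select EKNOPR,Q (d=85/3); attach at lengths (19/18, 85/6); label the merged cluster EKNOPQR
final tree: ((((E:1,N:1):45/4,O:49/4):31/36,((K:2,P:2):27/4,R:35/4):157/36):19/18,Q:85/6)
total length: 589/9

((((E:1,N:1):45/4,O:49/4):31/36,((K:2,P:2):27/4,R:35/4):157/36):19/18,Q:85/6)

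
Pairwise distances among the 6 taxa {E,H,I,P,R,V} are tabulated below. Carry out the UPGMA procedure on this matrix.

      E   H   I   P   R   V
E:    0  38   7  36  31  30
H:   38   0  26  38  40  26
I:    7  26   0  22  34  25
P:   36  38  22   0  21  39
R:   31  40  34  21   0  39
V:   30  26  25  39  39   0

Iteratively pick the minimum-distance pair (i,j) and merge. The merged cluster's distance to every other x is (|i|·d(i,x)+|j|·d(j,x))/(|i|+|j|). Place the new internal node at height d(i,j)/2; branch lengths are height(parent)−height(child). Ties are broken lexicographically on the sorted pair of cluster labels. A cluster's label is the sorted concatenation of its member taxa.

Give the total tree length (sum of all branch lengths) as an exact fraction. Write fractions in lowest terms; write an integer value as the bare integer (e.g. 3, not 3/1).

iteration 1: select E,I (d=7); attach at lengths (7/2, 7/2); label the merged cluster EI
  updated: d(EI,H)=32, d(EI,P)=29, d(EI,R)=65/2, d(EI,V)=55/2
iteration 2: select P,R (d=21); attach at lengths (21/2, 21/2); label the merged cluster PR
  updated: d(EI,PR)=123/4, d(H,PR)=39, d(PR,V)=39
iteration 3: select H,V (d=26); attach at lengths (13, 13); label the merged cluster HV
  updated: d(EI,HV)=119/4, d(HV,PR)=39
iteration 4: select EI,HV (d=119/4); attach at lengths (91/8, 15/8); label the merged cluster EHIV
  updated: d(EHIV,PR)=279/8
iteration 5: select EHIV,PR (d=279/8); attach at lengths (41/16, 111/16); label the merged cluster EHIPRV
final tree: (((E:7/2,I:7/2):91/8,(H:13,V:13):15/8):41/16,(P:21/2,R:21/2):111/16)
total length: 307/4

307/4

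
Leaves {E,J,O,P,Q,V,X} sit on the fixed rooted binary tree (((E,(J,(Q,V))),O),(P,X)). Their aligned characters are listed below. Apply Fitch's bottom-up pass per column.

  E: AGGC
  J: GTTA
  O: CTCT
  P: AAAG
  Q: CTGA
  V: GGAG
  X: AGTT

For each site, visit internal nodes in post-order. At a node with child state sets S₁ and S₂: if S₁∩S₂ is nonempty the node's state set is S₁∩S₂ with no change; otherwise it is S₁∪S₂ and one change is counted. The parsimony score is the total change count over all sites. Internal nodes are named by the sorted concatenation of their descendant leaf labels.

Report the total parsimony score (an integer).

[col 0] QV: children Q:{C}, V:{G} ∪→ {C,G}; cost 1
[col 0] JQV: children J:{G}, QV:{C,G} ∩→ {G}; cost 0
[col 0] EJQV: children E:{A}, JQV:{G} ∪→ {A,G}; cost 1
[col 0] EJOQV: children EJQV:{A,G}, O:{C} ∪→ {A,C,G}; cost 1
[col 0] PX: children P:{A}, X:{A} ∩→ {A}; cost 0
[col 0] EJOPQVX: children EJOQV:{A,C,G}, PX:{A} ∩→ {A}; cost 0
[col 1] QV: children Q:{T}, V:{G} ∪→ {G,T}; cost 1
[col 1] JQV: children J:{T}, QV:{G,T} ∩→ {T}; cost 0
[col 1] EJQV: children E:{G}, JQV:{T} ∪→ {G,T}; cost 1
[col 1] EJOQV: children EJQV:{G,T}, O:{T} ∩→ {T}; cost 0
[col 1] PX: children P:{A}, X:{G} ∪→ {A,G}; cost 1
[col 1] EJOPQVX: children EJOQV:{T}, PX:{A,G} ∪→ {A,G,T}; cost 1
[col 2] QV: children Q:{G}, V:{A} ∪→ {A,G}; cost 1
[col 2] JQV: children J:{T}, QV:{A,G} ∪→ {A,G,T}; cost 1
[col 2] EJQV: children E:{G}, JQV:{A,G,T} ∩→ {G}; cost 0
[col 2] EJOQV: children EJQV:{G}, O:{C} ∪→ {C,G}; cost 1
[col 2] PX: children P:{A}, X:{T} ∪→ {A,T}; cost 1
[col 2] EJOPQVX: children EJOQV:{C,G}, PX:{A,T} ∪→ {A,C,G,T}; cost 1
[col 3] QV: children Q:{A}, V:{G} ∪→ {A,G}; cost 1
[col 3] JQV: children J:{A}, QV:{A,G} ∩→ {A}; cost 0
[col 3] EJQV: children E:{C}, JQV:{A} ∪→ {A,C}; cost 1
[col 3] EJOQV: children EJQV:{A,C}, O:{T} ∪→ {A,C,T}; cost 1
[col 3] PX: children P:{G}, X:{T} ∪→ {G,T}; cost 1
[col 3] EJOPQVX: children EJOQV:{A,C,T}, PX:{G,T} ∩→ {T}; cost 0
per-site changes: [3, 4, 5, 4]; total = 16

16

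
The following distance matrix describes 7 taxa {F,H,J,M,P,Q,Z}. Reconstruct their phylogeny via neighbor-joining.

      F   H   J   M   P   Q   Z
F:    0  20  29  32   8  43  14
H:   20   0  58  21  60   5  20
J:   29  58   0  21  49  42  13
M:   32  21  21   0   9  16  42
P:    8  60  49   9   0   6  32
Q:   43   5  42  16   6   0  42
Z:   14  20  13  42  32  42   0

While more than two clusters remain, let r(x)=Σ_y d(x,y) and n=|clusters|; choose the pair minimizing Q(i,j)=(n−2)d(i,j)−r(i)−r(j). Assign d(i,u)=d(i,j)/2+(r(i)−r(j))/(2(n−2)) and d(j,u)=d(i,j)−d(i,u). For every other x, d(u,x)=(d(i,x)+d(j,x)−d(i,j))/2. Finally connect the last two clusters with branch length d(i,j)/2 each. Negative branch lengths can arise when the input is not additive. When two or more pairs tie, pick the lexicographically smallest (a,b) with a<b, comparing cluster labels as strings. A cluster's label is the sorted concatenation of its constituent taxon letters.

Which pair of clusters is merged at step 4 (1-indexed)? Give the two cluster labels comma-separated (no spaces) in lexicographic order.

FJZ,P

step 1: merge (H,Q) at d=5, Q=-313; branch lengths H→11/2, Q→-1/2; new cluster HQ
  updated: d(F,HQ)=29, d(HQ,J)=95/2, d(HQ,M)=16, d(HQ,P)=61/2, d(HQ,Z)=57/2
step 2: merge (J,Z) at d=13, Q=-237; branch lengths J→41/4, Z→11/4; new cluster JZ
  updated: d(F,JZ)=15, d(HQ,JZ)=63/2, d(JZ,M)=25, d(JZ,P)=34
step 3: merge (F,JZ) at d=15, Q=-289/2; branch lengths F→47/12, JZ→133/12; new cluster FJZ
  updated: d(FJZ,HQ)=91/4, d(FJZ,M)=21, d(FJZ,P)=27/2
step 4: merge (FJZ,P) at d=27/2, Q=-333/4; branch lengths FJZ→125/16, P→91/16; new cluster FJPZ
  updated: d(FJPZ,HQ)=159/8, d(FJPZ,M)=33/4
step 5: merge (FJPZ,HQ) at d=159/8, Q=-353/8; branch lengths FJPZ→97/16, HQ→221/16; new cluster FHJPQZ
  updated: d(FHJPQZ,M)=35/16
step 6: merge (FHJPQZ,M) at d=35/16; branch lengths FHJPQZ→35/32, M→35/32; new cluster FHJMPQZ
final tree: ((((F:47/12,(J:41/4,Z:11/4):133/12):125/16,P:91/16):97/16,(H:11/2,Q:-1/2):221/16):35/32,M:35/32)
total length: 1097/16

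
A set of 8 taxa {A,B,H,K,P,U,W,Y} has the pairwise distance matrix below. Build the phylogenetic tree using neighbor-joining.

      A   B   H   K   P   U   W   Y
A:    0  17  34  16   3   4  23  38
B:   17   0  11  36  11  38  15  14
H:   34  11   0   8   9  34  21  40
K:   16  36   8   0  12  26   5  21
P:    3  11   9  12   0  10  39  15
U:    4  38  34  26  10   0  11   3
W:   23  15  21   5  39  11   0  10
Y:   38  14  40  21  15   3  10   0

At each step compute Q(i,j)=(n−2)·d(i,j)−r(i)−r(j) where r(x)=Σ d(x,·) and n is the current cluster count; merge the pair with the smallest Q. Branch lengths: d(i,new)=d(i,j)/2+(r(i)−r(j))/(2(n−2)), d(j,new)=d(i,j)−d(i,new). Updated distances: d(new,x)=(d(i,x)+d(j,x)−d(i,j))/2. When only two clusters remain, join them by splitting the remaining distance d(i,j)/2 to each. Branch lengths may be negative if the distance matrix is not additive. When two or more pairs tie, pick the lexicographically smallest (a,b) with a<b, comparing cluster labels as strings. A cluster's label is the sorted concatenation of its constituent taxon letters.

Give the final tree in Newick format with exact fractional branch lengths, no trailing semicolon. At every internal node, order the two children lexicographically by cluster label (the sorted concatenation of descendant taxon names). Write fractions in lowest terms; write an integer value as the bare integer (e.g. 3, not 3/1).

((((A:103/24,P:-31/24):157/32,B:243/32):115/32,(H:147/32,K:109/32):193/32):203/64,((U:1/4,Y:11/4):109/20,W:71/20):203/64)

step 1: merge (U,Y) at d=3, Q=-249; branch lengths U→1/4, Y→11/4; new cluster UY
  updated: d(A,UY)=39/2, d(B,UY)=49/2, d(H,UY)=71/2, d(K,UY)=22, d(P,UY)=11, d(UY,W)=9
step 2: merge (UY,W) at d=9, Q=-377/2; branch lengths UY→109/20, W→71/20; new cluster UWY
  updated: d(A,UWY)=67/4, d(B,UWY)=61/4, d(H,UWY)=95/4, d(K,UWY)=9, d(P,UWY)=41/2
step 3: merge (H,K) at d=8, Q=-539/4; branch lengths H→147/32, K→109/32; new cluster HK
  updated: d(A,HK)=21, d(B,HK)=39/2, d(HK,P)=13/2, d(HK,UWY)=99/8
step 4: merge (A,P) at d=3, Q=-359/4; branch lengths A→103/24, P→-31/24; new cluster AP
  updated: d(AP,B)=25/2, d(AP,HK)=49/4, d(AP,UWY)=137/8
step 5: merge (AP,B) at d=25/2, Q=-513/8; branch lengths AP→157/32, B→243/32; new cluster ABP
  updated: d(ABP,HK)=77/8, d(ABP,UWY)=159/16
step 6: merge (ABP,HK) at d=77/8, Q=-511/16; branch lengths ABP→115/32, HK→193/32; new cluster ABHKP
  updated: d(ABHKP,UWY)=203/32
step 7: merge (ABHKP,UWY) at d=203/32; branch lengths ABHKP→203/64, UWY→203/64; new cluster ABHKPUWY
final tree: ((((A:103/24,P:-31/24):157/32,B:243/32):115/32,(H:147/32,K:109/32):193/32):203/64,((U:1/4,Y:11/4):109/20,W:71/20):203/64)
total length: 1647/32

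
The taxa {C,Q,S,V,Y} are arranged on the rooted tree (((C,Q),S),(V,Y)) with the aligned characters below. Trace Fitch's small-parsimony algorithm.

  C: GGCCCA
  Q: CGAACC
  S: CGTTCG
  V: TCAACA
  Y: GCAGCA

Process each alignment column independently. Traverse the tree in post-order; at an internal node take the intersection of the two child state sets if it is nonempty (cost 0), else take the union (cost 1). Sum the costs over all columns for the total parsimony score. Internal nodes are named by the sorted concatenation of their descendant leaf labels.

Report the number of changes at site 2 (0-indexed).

[col 0] CQ: children C:{G}, Q:{C} ∪→ {C,G}; cost 1
[col 0] CQS: children CQ:{C,G}, S:{C} ∩→ {C}; cost 0
[col 0] VY: children V:{T}, Y:{G} ∪→ {G,T}; cost 1
[col 0] CQSVY: children CQS:{C}, VY:{G,T} ∪→ {C,G,T}; cost 1
[col 1] CQ: children C:{G}, Q:{G} ∩→ {G}; cost 0
[col 1] CQS: children CQ:{G}, S:{G} ∩→ {G}; cost 0
[col 1] VY: children V:{C}, Y:{C} ∩→ {C}; cost 0
[col 1] CQSVY: children CQS:{G}, VY:{C} ∪→ {C,G}; cost 1
[col 2] CQ: children C:{C}, Q:{A} ∪→ {A,C}; cost 1
[col 2] CQS: children CQ:{A,C}, S:{T} ∪→ {A,C,T}; cost 1
[col 2] VY: children V:{A}, Y:{A} ∩→ {A}; cost 0
[col 2] CQSVY: children CQS:{A,C,T}, VY:{A} ∩→ {A}; cost 0
[col 3] CQ: children C:{C}, Q:{A} ∪→ {A,C}; cost 1
[col 3] CQS: children CQ:{A,C}, S:{T} ∪→ {A,C,T}; cost 1
[col 3] VY: children V:{A}, Y:{G} ∪→ {A,G}; cost 1
[col 3] CQSVY: children CQS:{A,C,T}, VY:{A,G} ∩→ {A}; cost 0
[col 4] CQ: children C:{C}, Q:{C} ∩→ {C}; cost 0
[col 4] CQS: children CQ:{C}, S:{C} ∩→ {C}; cost 0
[col 4] VY: children V:{C}, Y:{C} ∩→ {C}; cost 0
[col 4] CQSVY: children CQS:{C}, VY:{C} ∩→ {C}; cost 0
[col 5] CQ: children C:{A}, Q:{C} ∪→ {A,C}; cost 1
[col 5] CQS: children CQ:{A,C}, S:{G} ∪→ {A,C,G}; cost 1
[col 5] VY: children V:{A}, Y:{A} ∩→ {A}; cost 0
[col 5] CQSVY: children CQS:{A,C,G}, VY:{A} ∩→ {A}; cost 0
per-site changes: [3, 1, 2, 3, 0, 2]; total = 11

2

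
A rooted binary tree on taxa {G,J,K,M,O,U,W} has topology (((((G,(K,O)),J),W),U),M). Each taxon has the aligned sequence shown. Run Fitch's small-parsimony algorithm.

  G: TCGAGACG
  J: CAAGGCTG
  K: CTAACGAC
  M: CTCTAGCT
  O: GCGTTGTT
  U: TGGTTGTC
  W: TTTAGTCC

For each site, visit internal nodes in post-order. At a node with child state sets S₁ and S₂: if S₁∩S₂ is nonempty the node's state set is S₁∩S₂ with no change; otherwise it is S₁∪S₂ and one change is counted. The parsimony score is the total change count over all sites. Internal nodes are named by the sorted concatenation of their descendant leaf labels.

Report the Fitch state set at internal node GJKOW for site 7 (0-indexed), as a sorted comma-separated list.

site 0, node KO: K={C} ∪ O={G} → {C,G} (+1)
site 0, node GKO: G={T} ∪ KO={C,G} → {C,G,T} (+1)
site 0, node GJKO: GKO={C,G,T} ∩ J={C} → {C} (+0)
site 0, node GJKOW: GJKO={C} ∪ W={T} → {C,T} (+1)
site 0, node GJKOUW: GJKOW={C,T} ∩ U={T} → {T} (+0)
site 0, node GJKMOUW: GJKOUW={T} ∪ M={C} → {C,T} (+1)
site 1, node KO: K={T} ∪ O={C} → {C,T} (+1)
site 1, node GKO: G={C} ∩ KO={C,T} → {C} (+0)
site 1, node GJKO: GKO={C} ∪ J={A} → {A,C} (+1)
site 1, node GJKOW: GJKO={A,C} ∪ W={T} → {A,C,T} (+1)
site 1, node GJKOUW: GJKOW={A,C,T} ∪ U={G} → {A,C,G,T} (+1)
site 1, node GJKMOUW: GJKOUW={A,C,G,T} ∩ M={T} → {T} (+0)
site 2, node KO: K={A} ∪ O={G} → {A,G} (+1)
site 2, node GKO: G={G} ∩ KO={A,G} → {G} (+0)
site 2, node GJKO: GKO={G} ∪ J={A} → {A,G} (+1)
site 2, node GJKOW: GJKO={A,G} ∪ W={T} → {A,G,T} (+1)
site 2, node GJKOUW: GJKOW={A,G,T} ∩ U={G} → {G} (+0)
site 2, node GJKMOUW: GJKOUW={G} ∪ M={C} → {C,G} (+1)
site 3, node KO: K={A} ∪ O={T} → {A,T} (+1)
site 3, node GKO: G={A} ∩ KO={A,T} → {A} (+0)
site 3, node GJKO: GKO={A} ∪ J={G} → {A,G} (+1)
site 3, node GJKOW: GJKO={A,G} ∩ W={A} → {A} (+0)
site 3, node GJKOUW: GJKOW={A} ∪ U={T} → {A,T} (+1)
site 3, node GJKMOUW: GJKOUW={A,T} ∩ M={T} → {T} (+0)
site 4, node KO: K={C} ∪ O={T} → {C,T} (+1)
site 4, node GKO: G={G} ∪ KO={C,T} → {C,G,T} (+1)
site 4, node GJKO: GKO={C,G,T} ∩ J={G} → {G} (+0)
site 4, node GJKOW: GJKO={G} ∩ W={G} → {G} (+0)
site 4, node GJKOUW: GJKOW={G} ∪ U={T} → {G,T} (+1)
site 4, node GJKMOUW: GJKOUW={G,T} ∪ M={A} → {A,G,T} (+1)
site 5, node KO: K={G} ∩ O={G} → {G} (+0)
site 5, node GKO: G={A} ∪ KO={G} → {A,G} (+1)
site 5, node GJKO: GKO={A,G} ∪ J={C} → {A,C,G} (+1)
site 5, node GJKOW: GJKO={A,C,G} ∪ W={T} → {A,C,G,T} (+1)
site 5, node GJKOUW: GJKOW={A,C,G,T} ∩ U={G} → {G} (+0)
site 5, node GJKMOUW: GJKOUW={G} ∩ M={G} → {G} (+0)
site 6, node KO: K={A} ∪ O={T} → {A,T} (+1)
site 6, node GKO: G={C} ∪ KO={A,T} → {A,C,T} (+1)
site 6, node GJKO: GKO={A,C,T} ∩ J={T} → {T} (+0)
site 6, node GJKOW: GJKO={T} ∪ W={C} → {C,T} (+1)
site 6, node GJKOUW: GJKOW={C,T} ∩ U={T} → {T} (+0)
site 6, node GJKMOUW: GJKOUW={T} ∪ M={C} → {C,T} (+1)
site 7, node KO: K={C} ∪ O={T} → {C,T} (+1)
site 7, node GKO: G={G} ∪ KO={C,T} → {C,G,T} (+1)
site 7, node GJKO: GKO={C,G,T} ∩ J={G} → {G} (+0)
site 7, node GJKOW: GJKO={G} ∪ W={C} → {C,G} (+1)
site 7, node GJKOUW: GJKOW={C,G} ∩ U={C} → {C} (+0)
site 7, node GJKMOUW: GJKOUW={C} ∪ M={T} → {C,T} (+1)
per-site changes: [4, 4, 4, 3, 4, 3, 4, 4]; total = 30

C,G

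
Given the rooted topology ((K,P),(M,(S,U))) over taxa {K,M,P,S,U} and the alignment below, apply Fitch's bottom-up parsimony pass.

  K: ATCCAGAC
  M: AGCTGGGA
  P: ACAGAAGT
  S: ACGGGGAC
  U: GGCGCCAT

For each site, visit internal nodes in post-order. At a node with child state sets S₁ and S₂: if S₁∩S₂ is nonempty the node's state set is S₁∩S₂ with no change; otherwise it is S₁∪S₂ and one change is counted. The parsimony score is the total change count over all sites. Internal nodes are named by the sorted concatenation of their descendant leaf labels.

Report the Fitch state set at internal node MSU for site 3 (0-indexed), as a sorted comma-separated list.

site 0, node KP: K={A} ∩ P={A} → {A} (+0)
site 0, node SU: S={A} ∪ U={G} → {A,G} (+1)
site 0, node MSU: M={A} ∩ SU={A,G} → {A} (+0)
site 0, node KMPSU: KP={A} ∩ MSU={A} → {A} (+0)
site 1, node KP: K={T} ∪ P={C} → {C,T} (+1)
site 1, node SU: S={C} ∪ U={G} → {C,G} (+1)
site 1, node MSU: M={G} ∩ SU={C,G} → {G} (+0)
site 1, node KMPSU: KP={C,T} ∪ MSU={G} → {C,G,T} (+1)
site 2, node KP: K={C} ∪ P={A} → {A,C} (+1)
site 2, node SU: S={G} ∪ U={C} → {C,G} (+1)
site 2, node MSU: M={C} ∩ SU={C,G} → {C} (+0)
site 2, node KMPSU: KP={A,C} ∩ MSU={C} → {C} (+0)
site 3, node KP: K={C} ∪ P={G} → {C,G} (+1)
site 3, node SU: S={G} ∩ U={G} → {G} (+0)
site 3, node MSU: M={T} ∪ SU={G} → {G,T} (+1)
site 3, node KMPSU: KP={C,G} ∩ MSU={G,T} → {G} (+0)
site 4, node KP: K={A} ∩ P={A} → {A} (+0)
site 4, node SU: S={G} ∪ U={C} → {C,G} (+1)
site 4, node MSU: M={G} ∩ SU={C,G} → {G} (+0)
site 4, node KMPSU: KP={A} ∪ MSU={G} → {A,G} (+1)
site 5, node KP: K={G} ∪ P={A} → {A,G} (+1)
site 5, node SU: S={G} ∪ U={C} → {C,G} (+1)
site 5, node MSU: M={G} ∩ SU={C,G} → {G} (+0)
site 5, node KMPSU: KP={A,G} ∩ MSU={G} → {G} (+0)
site 6, node KP: K={A} ∪ P={G} → {A,G} (+1)
site 6, node SU: S={A} ∩ U={A} → {A} (+0)
site 6, node MSU: M={G} ∪ SU={A} → {A,G} (+1)
site 6, node KMPSU: KP={A,G} ∩ MSU={A,G} → {A,G} (+0)
site 7, node KP: K={C} ∪ P={T} → {C,T} (+1)
site 7, node SU: S={C} ∪ U={T} → {C,T} (+1)
site 7, node MSU: M={A} ∪ SU={C,T} → {A,C,T} (+1)
site 7, node KMPSU: KP={C,T} ∩ MSU={A,C,T} → {C,T} (+0)
per-site changes: [1, 3, 2, 2, 2, 2, 2, 3]; total = 17

G,T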